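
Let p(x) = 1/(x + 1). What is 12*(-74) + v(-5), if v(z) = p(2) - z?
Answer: -2648/3 ≈ -882.67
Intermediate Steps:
p(x) = 1/(1 + x)
v(z) = 1/3 - z (v(z) = 1/(1 + 2) - z = 1/3 - z)
12*(-74) + v(-5) = 12*(-74) + (1/3 - 1*(-5)) = -888 + (1/3 + 5) = -888 + 16/3 = -2648/3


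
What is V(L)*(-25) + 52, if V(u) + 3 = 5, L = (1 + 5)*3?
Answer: 2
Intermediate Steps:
L = 18 (L = 6*3 = 18)
V(u) = 2 (V(u) = -3 + 5 = 2)
V(L)*(-25) + 52 = 2*(-25) + 52 = -50 + 52 = 2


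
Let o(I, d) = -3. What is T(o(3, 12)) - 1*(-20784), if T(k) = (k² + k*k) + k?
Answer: 20799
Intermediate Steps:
T(k) = k + 2*k² (T(k) = (k² + k²) + k = 2*k² + k = k + 2*k²)
T(o(3, 12)) - 1*(-20784) = -3*(1 + 2*(-3)) - 1*(-20784) = -3*(1 - 6) + 20784 = -3*(-5) + 20784 = 15 + 20784 = 20799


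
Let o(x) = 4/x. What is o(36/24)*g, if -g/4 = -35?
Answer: 1120/3 ≈ 373.33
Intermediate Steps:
g = 140 (g = -4*(-35) = 140)
o(36/24)*g = (4/((36/24)))*140 = (4/((36*(1/24))))*140 = (4/(3/2))*140 = (4*(⅔))*140 = (8/3)*140 = 1120/3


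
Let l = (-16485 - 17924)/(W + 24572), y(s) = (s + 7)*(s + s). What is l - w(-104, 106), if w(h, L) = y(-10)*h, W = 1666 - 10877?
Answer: 95818231/15361 ≈ 6237.8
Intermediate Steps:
W = -9211
y(s) = 2*s*(7 + s) (y(s) = (7 + s)*(2*s) = 2*s*(7 + s))
l = -34409/15361 (l = (-16485 - 17924)/(-9211 + 24572) = -34409/15361 ≈ -2.2400)
w(h, L) = 60*h (w(h, L) = (2*(-10)*(7 - 10))*h = (2*(-10)*(-3))*h = 60*h)
l - w(-104, 106) = -34409/15361 - 60*(-104) = -34409/15361 - 1*(-6240) = -34409/15361 + 6240 = 95818231/15361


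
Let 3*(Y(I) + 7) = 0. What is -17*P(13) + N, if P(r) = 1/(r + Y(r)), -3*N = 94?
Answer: -205/6 ≈ -34.167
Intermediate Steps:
N = -94/3 (N = -⅓*94 = -94/3 ≈ -31.333)
Y(I) = -7 (Y(I) = -7 + (⅓)*0 = -7 + 0 = -7)
P(r) = 1/(-7 + r) (P(r) = 1/(r - 7) = 1/(-7 + r))
-17*P(13) + N = -17/(-7 + 13) - 94/3 = -17/6 - 94/3 = -205/6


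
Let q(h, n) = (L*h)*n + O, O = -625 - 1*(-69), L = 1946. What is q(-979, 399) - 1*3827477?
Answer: -763976499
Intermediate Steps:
O = -556 (O = -625 + 69 = -556)
q(h, n) = -556 + 1946*h*n (q(h, n) = (1946*h)*n - 556 = 1946*h*n - 556 = -556 + 1946*h*n)
q(-979, 399) - 1*3827477 = (-556 + 1946*(-979)*399) - 1*3827477 = (-556 - 760148466) - 3827477 = -760149022 - 3827477 = -763976499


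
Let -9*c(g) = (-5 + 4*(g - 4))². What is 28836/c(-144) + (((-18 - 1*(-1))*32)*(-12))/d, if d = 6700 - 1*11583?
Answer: -399321516/193371683 ≈ -2.0650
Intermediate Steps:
c(g) = -(-21 + 4*g)²/9 (c(g) = -(-5 + 4*(g - 4))²/9 = -(-5 + 4*(-4 + g))²/9 = -(-5 + (-16 + 4*g))²/9 = -(-21 + 4*g)²/9)
d = -4883 (d = 6700 - 11583 = -4883)
28836/c(-144) + (((-18 - 1*(-1))*32)*(-12))/d = 28836/((-(-21 + 4*(-144))²/9)) + (((-18 - 1*(-1))*32)*(-12))/(-4883) = 28836/((-(-21 - 576)²/9)) + (((-18 + 1)*32)*(-12))*(-1/4883) = 28836/((-⅑*(-597)²)) + (-17*32*(-12))*(-1/4883) = 28836/((-⅑*356409)) - 544*(-12)*(-1/4883) = 28836/(-39601) + 6528*(-1/4883) = 28836*(-1/39601) - 6528/4883 = -28836/39601 - 6528/4883 = -399321516/193371683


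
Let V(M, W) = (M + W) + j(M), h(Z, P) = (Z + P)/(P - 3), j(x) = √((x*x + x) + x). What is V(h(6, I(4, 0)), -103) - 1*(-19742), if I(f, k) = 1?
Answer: 39271/2 + √21/2 ≈ 19638.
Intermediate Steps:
j(x) = √(x² + 2*x) (j(x) = √((x² + x) + x) = √((x + x²) + x) = √(x² + 2*x))
h(Z, P) = (P + Z)/(-3 + P)
V(M, W) = M + W + √(M*(2 + M)) (V(M, W) = (M + W) + √(M*(2 + M)) = M + W + √(M*(2 + M)))
V(h(6, I(4, 0)), -103) - 1*(-19742) = ((1 + 6)/(-3 + 1) - 103 + √(((1 + 6)/(-3 + 1))*(2 + (1 + 6)/(-3 + 1)))) - 1*(-19742) = (7/(-2) - 103 + √((7/(-2))*(2 + 7/(-2)))) + 19742 = (-½*7 - 103 + √((-½*7)*(2 - ½*7))) + 19742 = (-7/2 - 103 + √(-7*(2 - 7/2)/2)) + 19742 = (-7/2 - 103 + √(-7/2*(-3/2))) + 19742 = (-7/2 - 103 + √(21/4)) + 19742 = (-7/2 - 103 + √21/2) + 19742 = (-213/2 + √21/2) + 19742 = 39271/2 + √21/2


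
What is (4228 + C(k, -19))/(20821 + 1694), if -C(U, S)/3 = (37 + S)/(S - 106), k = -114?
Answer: 528554/2814375 ≈ 0.18781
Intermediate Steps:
C(U, S) = -3*(37 + S)/(-106 + S) (C(U, S) = -3*(37 + S)/(S - 106) = -3*(37 + S)/(-106 + S))
(4228 + C(k, -19))/(20821 + 1694) = (4228 + 3*(-37 - 1*(-19))/(-106 - 19))/(20821 + 1694) = (4228 + 3*(-37 + 19)/(-125))/22515 = (4228 + 3*(-1/125)*(-18))*(1/22515) = (4228 + 54/125)*(1/22515) = (528554/125)*(1/22515) = 528554/2814375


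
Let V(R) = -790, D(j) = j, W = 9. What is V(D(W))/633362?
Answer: -395/316681 ≈ -0.0012473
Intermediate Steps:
V(D(W))/633362 = -790/633362 = -790*1/633362 = -395/316681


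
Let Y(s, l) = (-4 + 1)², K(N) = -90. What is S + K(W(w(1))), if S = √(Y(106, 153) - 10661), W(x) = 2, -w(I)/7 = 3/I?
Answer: -90 + 2*I*√2663 ≈ -90.0 + 103.21*I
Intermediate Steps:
w(I) = -21/I
Y(s, l) = 9 (Y(s, l) = (-3)² = 9)
S = 2*I*√2663 (S = √(9 - 10661) = √(-10652) = 2*I*√2663 ≈ 103.21*I)
S + K(W(w(1))) = 2*I*√2663 - 90 = -90 + 2*I*√2663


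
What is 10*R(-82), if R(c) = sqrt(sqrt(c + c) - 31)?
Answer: 10*sqrt(-31 + 2*I*sqrt(41)) ≈ 11.272 + 56.807*I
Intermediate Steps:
R(c) = sqrt(-31 + sqrt(2)*sqrt(c)) (R(c) = sqrt(sqrt(2*c) - 31) = sqrt(sqrt(2)*sqrt(c) - 31) = sqrt(-31 + sqrt(2)*sqrt(c)))
10*R(-82) = 10*sqrt(-31 + sqrt(2)*sqrt(-82)) = 10*sqrt(-31 + sqrt(2)*(I*sqrt(82))) = 10*sqrt(-31 + 2*I*sqrt(41))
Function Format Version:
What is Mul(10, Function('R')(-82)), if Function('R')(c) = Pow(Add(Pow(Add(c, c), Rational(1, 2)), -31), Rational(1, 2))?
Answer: Mul(10, Pow(Add(-31, Mul(2, I, Pow(41, Rational(1, 2)))), Rational(1, 2))) ≈ Add(11.272, Mul(56.807, I))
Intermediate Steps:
Function('R')(c) = Pow(Add(-31, Mul(Pow(2, Rational(1, 2)), Pow(c, Rational(1, 2)))), Rational(1, 2)) (Function('R')(c) = Pow(Add(Pow(Mul(2, c), Rational(1, 2)), -31), Rational(1, 2)) = Pow(Add(Mul(Pow(2, Rational(1, 2)), Pow(c, Rational(1, 2))), -31), Rational(1, 2)) = Pow(Add(-31, Mul(Pow(2, Rational(1, 2)), Pow(c, Rational(1, 2)))), Rational(1, 2)))
Mul(10, Function('R')(-82)) = Mul(10, Pow(Add(-31, Mul(Pow(2, Rational(1, 2)), Pow(-82, Rational(1, 2)))), Rational(1, 2))) = Mul(10, Pow(Add(-31, Mul(Pow(2, Rational(1, 2)), Mul(I, Pow(82, Rational(1, 2))))), Rational(1, 2))) = Mul(10, Pow(Add(-31, Mul(2, I, Pow(41, Rational(1, 2)))), Rational(1, 2)))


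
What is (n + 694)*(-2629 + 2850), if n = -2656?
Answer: -433602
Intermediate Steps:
(n + 694)*(-2629 + 2850) = (-2656 + 694)*(-2629 + 2850) = -1962*221 = -433602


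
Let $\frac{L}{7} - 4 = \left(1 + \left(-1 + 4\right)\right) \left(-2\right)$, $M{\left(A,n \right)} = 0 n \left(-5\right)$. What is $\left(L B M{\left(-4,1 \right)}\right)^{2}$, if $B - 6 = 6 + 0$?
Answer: $0$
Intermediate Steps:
$M{\left(A,n \right)} = 0$ ($M{\left(A,n \right)} = 0 \left(-5\right) = 0$)
$B = 12$ ($B = 6 + \left(6 + 0\right) = 6 + 6 = 12$)
$L = -28$ ($L = 28 + 7 \left(1 + \left(-1 + 4\right)\right) \left(-2\right) = 28 + 7 \left(1 + 3\right) \left(-2\right) = 28 + 7 \cdot 4 \left(-2\right) = 28 + 7 \left(-8\right) = 28 - 56 = -28$)
$\left(L B M{\left(-4,1 \right)}\right)^{2} = \left(\left(-28\right) 12 \cdot 0\right)^{2} = \left(\left(-336\right) 0\right)^{2} = 0^{2} = 0$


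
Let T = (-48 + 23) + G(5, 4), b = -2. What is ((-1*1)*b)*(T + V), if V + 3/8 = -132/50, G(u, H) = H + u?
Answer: -3803/100 ≈ -38.030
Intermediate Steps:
V = -603/200 (V = -3/8 - 132/50 = -3/8 - 132*1/50 = -3/8 - 66/25 = -603/200 ≈ -3.0150)
T = -16 (T = (-48 + 23) + (4 + 5) = -25 + 9 = -16)
((-1*1)*b)*(T + V) = (-1*1*(-2))*(-16 - 603/200) = -1*(-2)*(-3803/200) = 2*(-3803/200) = -3803/100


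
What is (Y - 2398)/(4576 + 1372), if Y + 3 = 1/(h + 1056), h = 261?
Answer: -790529/1958379 ≈ -0.40367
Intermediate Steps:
Y = -3950/1317 (Y = -3 + 1/(261 + 1056) = -3 + 1/1317 = -3950/1317 ≈ -2.9992)
(Y - 2398)/(4576 + 1372) = (-3950/1317 - 2398)/(4576 + 1372) = -3162116/1317/5948 = -3162116/1317*1/5948 = -790529/1958379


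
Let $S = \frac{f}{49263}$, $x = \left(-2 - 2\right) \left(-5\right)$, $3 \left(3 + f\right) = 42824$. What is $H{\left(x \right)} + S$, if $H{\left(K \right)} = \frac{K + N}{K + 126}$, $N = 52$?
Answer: $\frac{8445899}{10788597} \approx 0.78285$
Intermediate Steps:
$f = \frac{42815}{3}$ ($f = -3 + \frac{1}{3} \cdot 42824 = -3 + \frac{42824}{3} = \frac{42815}{3} \approx 14272.0$)
$x = 20$ ($x = \left(-4\right) \left(-5\right) = 20$)
$S = \frac{42815}{147789}$ ($S = \frac{42815}{3 \cdot 49263} = \frac{42815}{3} \cdot \frac{1}{49263} = \frac{42815}{147789} \approx 0.2897$)
$H{\left(K \right)} = \frac{52 + K}{126 + K}$ ($H{\left(K \right)} = \frac{K + 52}{K + 126} = \frac{52 + K}{126 + K}$)
$H{\left(x \right)} + S = \frac{52 + 20}{126 + 20} + \frac{42815}{147789} = \frac{1}{146} \cdot 72 + \frac{42815}{147789} = \frac{36}{73} + \frac{42815}{147789} = \frac{8445899}{10788597}$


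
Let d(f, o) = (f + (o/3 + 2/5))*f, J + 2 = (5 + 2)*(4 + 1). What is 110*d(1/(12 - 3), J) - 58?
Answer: 6698/81 ≈ 82.691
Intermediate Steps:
J = 33 (J = -2 + (5 + 2)*(4 + 1) = -2 + 7*5 = -2 + 35 = 33)
d(f, o) = f*(2/5 + f + o/3) (d(f, o) = (f + (o*(1/3) + 2*(1/5)))*f = (f + (o/3 + 2/5))*f = (f + (2/5 + o/3))*f = (2/5 + f + o/3)*f = f*(2/5 + f + o/3))
110*d(1/(12 - 3), J) - 58 = 110*((6 + 5*33 + 15/(12 - 3))/(15*(12 - 3))) - 58 = 110*((1/15)*(6 + 165 + 15/9)/9) - 58 = 110*((1/15)*(1/9)*(6 + 165 + 15*(1/9))) - 58 = 110*((1/15)*(1/9)*(6 + 165 + 5/3)) - 58 = 110*((1/15)*(1/9)*(518/3)) - 58 = 110*(518/405) - 58 = 11396/81 - 58 = 6698/81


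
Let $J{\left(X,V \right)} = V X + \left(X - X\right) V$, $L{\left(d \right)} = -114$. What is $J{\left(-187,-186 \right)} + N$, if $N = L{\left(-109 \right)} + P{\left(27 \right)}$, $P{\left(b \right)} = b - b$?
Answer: $34668$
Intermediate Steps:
$P{\left(b \right)} = 0$
$J{\left(X,V \right)} = V X$ ($J{\left(X,V \right)} = V X + 0 V = V X + 0 = V X$)
$N = -114$ ($N = -114 + 0 = -114$)
$J{\left(-187,-186 \right)} + N = \left(-186\right) \left(-187\right) - 114 = 34782 - 114 = 34668$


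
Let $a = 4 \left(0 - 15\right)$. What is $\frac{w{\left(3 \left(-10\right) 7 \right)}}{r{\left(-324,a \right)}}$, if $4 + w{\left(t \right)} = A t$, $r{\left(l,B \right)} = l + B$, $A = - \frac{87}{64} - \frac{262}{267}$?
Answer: $- \frac{1388503}{1093632} \approx -1.2696$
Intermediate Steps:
$A = - \frac{39997}{17088}$ ($A = \left(-87\right) \frac{1}{64} - \frac{262}{267} = - \frac{87}{64} - \frac{262}{267} = - \frac{39997}{17088} \approx -2.3406$)
$a = -60$ ($a = 4 \left(-15\right) = -60$)
$r{\left(l,B \right)} = B + l$
$w{\left(t \right)} = -4 - \frac{39997 t}{17088}$
$\frac{w{\left(3 \left(-10\right) 7 \right)}}{r{\left(-324,a \right)}} = \frac{-4 - \frac{39997 \cdot 3 \left(-10\right) 7}{17088}}{-60 - 324} = \frac{-4 - \frac{39997 \left(\left(-30\right) 7\right)}{17088}}{-384} = \left(-4 - - \frac{1399895}{2848}\right) \left(- \frac{1}{384}\right) = \left(-4 + \frac{1399895}{2848}\right) \left(- \frac{1}{384}\right) = \frac{1388503}{2848} \left(- \frac{1}{384}\right) = - \frac{1388503}{1093632}$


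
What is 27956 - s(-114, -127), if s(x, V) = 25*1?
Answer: 27931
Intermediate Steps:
s(x, V) = 25
27956 - s(-114, -127) = 27956 - 1*25 = 27956 - 25 = 27931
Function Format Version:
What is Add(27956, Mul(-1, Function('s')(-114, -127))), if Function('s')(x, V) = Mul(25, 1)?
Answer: 27931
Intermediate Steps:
Function('s')(x, V) = 25
Add(27956, Mul(-1, Function('s')(-114, -127))) = Add(27956, Mul(-1, 25)) = Add(27956, -25) = 27931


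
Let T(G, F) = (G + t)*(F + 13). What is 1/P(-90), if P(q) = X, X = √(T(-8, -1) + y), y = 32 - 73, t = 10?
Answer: -I*√17/17 ≈ -0.24254*I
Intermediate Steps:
y = -41
T(G, F) = (10 + G)*(13 + F) (T(G, F) = (G + 10)*(F + 13) = (10 + G)*(13 + F))
X = I*√17 (X = √((130 + 10*(-1) + 13*(-8) - 1*(-8)) - 41) = √((130 - 10 - 104 + 8) - 41) = √(24 - 41) = √(-17) = I*√17 ≈ 4.1231*I)
P(q) = I*√17
1/P(-90) = 1/(I*√17) = -I*√17/17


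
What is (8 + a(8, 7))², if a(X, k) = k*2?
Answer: 484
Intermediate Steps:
a(X, k) = 2*k
(8 + a(8, 7))² = (8 + 2*7)² = (8 + 14)² = 22² = 484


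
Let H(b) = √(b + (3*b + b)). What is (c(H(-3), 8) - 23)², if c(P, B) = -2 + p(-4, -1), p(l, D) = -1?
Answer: 676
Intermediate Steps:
H(b) = √5*√b (H(b) = √(b + 4*b) = √(5*b) = √5*√b)
c(P, B) = -3 (c(P, B) = -2 - 1 = -3)
(c(H(-3), 8) - 23)² = (-3 - 23)² = (-26)² = 676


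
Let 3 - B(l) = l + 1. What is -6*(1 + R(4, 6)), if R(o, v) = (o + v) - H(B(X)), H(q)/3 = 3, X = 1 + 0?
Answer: -12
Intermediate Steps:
X = 1
B(l) = 2 - l (B(l) = 3 - (l + 1) = 3 - (1 + l) = 3 + (-1 - l) = 2 - l)
H(q) = 9 (H(q) = 3*3 = 9)
R(o, v) = -9 + o + v (R(o, v) = (o + v) - 1*9 = (o + v) - 9 = -9 + o + v)
-6*(1 + R(4, 6)) = -6*(1 + (-9 + 4 + 6)) = -6*(1 + 1) = -6*2 = -12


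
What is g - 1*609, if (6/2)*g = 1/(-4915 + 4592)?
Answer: -590122/969 ≈ -609.00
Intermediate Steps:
g = -1/969 (g = 1/(3*(-4915 + 4592)) = (⅓)/(-323) = (⅓)*(-1/323) = -1/969 ≈ -0.0010320)
g - 1*609 = -1/969 - 1*609 = -1/969 - 609 = -590122/969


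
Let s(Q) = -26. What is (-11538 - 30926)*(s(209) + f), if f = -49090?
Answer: 2085661824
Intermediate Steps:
(-11538 - 30926)*(s(209) + f) = (-11538 - 30926)*(-26 - 49090) = -42464*(-49116) = 2085661824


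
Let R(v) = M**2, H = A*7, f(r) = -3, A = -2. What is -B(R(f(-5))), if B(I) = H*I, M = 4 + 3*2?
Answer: 1400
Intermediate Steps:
M = 10 (M = 4 + 6 = 10)
H = -14 (H = -2*7 = -14)
R(v) = 100 (R(v) = 10**2 = 100)
B(I) = -14*I
-B(R(f(-5))) = -(-14)*100 = -1*(-1400) = 1400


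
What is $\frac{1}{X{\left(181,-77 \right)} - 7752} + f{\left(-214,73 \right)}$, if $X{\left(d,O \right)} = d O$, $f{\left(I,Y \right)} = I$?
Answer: $- \frac{4641447}{21689} \approx -214.0$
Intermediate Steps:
$X{\left(d,O \right)} = O d$
$\frac{1}{X{\left(181,-77 \right)} - 7752} + f{\left(-214,73 \right)} = \frac{1}{\left(-77\right) 181 - 7752} - 214 = \frac{1}{-13937 - 7752} - 214 = \frac{1}{-21689} - 214 = - \frac{1}{21689} - 214 = - \frac{4641447}{21689}$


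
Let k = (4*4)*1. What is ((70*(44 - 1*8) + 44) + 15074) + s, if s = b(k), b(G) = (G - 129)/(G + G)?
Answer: 564303/32 ≈ 17634.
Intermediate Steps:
k = 16 (k = 16*1 = 16)
b(G) = (-129 + G)/(2*G) (b(G) = (-129 + G)/((2*G)) = (-129 + G)*(1/(2*G)) = (-129 + G)/(2*G))
s = -113/32 (s = (1/2)*(-129 + 16)/16 = (1/2)*(1/16)*(-113) = -113/32 ≈ -3.5313)
((70*(44 - 1*8) + 44) + 15074) + s = ((70*(44 - 1*8) + 44) + 15074) - 113/32 = ((70*(44 - 8) + 44) + 15074) - 113/32 = ((70*36 + 44) + 15074) - 113/32 = ((2520 + 44) + 15074) - 113/32 = (2564 + 15074) - 113/32 = 17638 - 113/32 = 564303/32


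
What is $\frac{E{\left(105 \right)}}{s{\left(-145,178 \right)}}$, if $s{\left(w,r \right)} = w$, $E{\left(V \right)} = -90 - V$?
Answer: $\frac{39}{29} \approx 1.3448$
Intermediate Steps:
$\frac{E{\left(105 \right)}}{s{\left(-145,178 \right)}} = \frac{-90 - 105}{-145} = \left(-90 - 105\right) \left(- \frac{1}{145}\right) = \left(-195\right) \left(- \frac{1}{145}\right) = \frac{39}{29}$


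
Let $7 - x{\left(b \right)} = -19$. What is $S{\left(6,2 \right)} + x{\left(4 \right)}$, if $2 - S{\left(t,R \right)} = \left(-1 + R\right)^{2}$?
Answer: $27$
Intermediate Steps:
$x{\left(b \right)} = 26$ ($x{\left(b \right)} = 7 - -19 = 7 + 19 = 26$)
$S{\left(t,R \right)} = 2 - \left(-1 + R\right)^{2}$
$S{\left(6,2 \right)} + x{\left(4 \right)} = \left(2 - \left(-1 + 2\right)^{2}\right) + 26 = \left(2 - 1^{2}\right) + 26 = \left(2 - 1\right) + 26 = 1 + 26 = 27$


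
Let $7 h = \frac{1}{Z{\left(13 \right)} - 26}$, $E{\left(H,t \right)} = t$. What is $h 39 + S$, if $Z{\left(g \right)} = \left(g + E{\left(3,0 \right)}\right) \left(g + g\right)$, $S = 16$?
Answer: $\frac{897}{56} \approx 16.018$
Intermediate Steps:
$Z{\left(g \right)} = 2 g^{2}$ ($Z{\left(g \right)} = \left(g + 0\right) \left(g + g\right) = g 2 g = 2 g^{2}$)
$h = \frac{1}{2184}$ ($h = \frac{1}{7 \left(2 \cdot 13^{2} - 26\right)} = \frac{1}{7 \left(2 \cdot 169 - 26\right)} = \frac{1}{7 \left(338 - 26\right)} = \frac{1}{7 \cdot 312} = \frac{1}{7} \cdot \frac{1}{312} = \frac{1}{2184} \approx 0.00045788$)
$h 39 + S = \frac{1}{2184} \cdot 39 + 16 = \frac{1}{56} + 16 = \frac{897}{56}$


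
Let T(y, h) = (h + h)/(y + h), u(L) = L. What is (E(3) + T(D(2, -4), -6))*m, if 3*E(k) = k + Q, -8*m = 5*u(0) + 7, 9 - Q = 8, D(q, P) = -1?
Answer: -8/3 ≈ -2.6667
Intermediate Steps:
Q = 1 (Q = 9 - 1*8 = 9 - 8 = 1)
T(y, h) = 2*h/(h + y) (T(y, h) = (2*h)/(h + y) = 2*h/(h + y))
m = -7/8 (m = -(5*0 + 7)/8 = -(0 + 7)/8 = -1/8*7 = -7/8 ≈ -0.87500)
E(k) = 1/3 + k/3 (E(k) = (k + 1)/3 = (1 + k)/3 = 1/3 + k/3)
(E(3) + T(D(2, -4), -6))*m = ((1/3 + (1/3)*3) + 2*(-6)/(-6 - 1))*(-7/8) = ((1/3 + 1) + 2*(-6)/(-7))*(-7/8) = (4/3 + 2*(-6)*(-1/7))*(-7/8) = (4/3 + 12/7)*(-7/8) = (64/21)*(-7/8) = -8/3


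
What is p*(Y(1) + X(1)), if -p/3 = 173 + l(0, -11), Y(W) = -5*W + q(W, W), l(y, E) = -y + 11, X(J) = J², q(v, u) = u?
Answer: 1656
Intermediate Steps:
l(y, E) = 11 - y
Y(W) = -4*W (Y(W) = -5*W + W = -4*W)
p = -552 (p = -3*(173 + (11 - 1*0)) = -3*(173 + (11 + 0)) = -3*(173 + 11) = -3*184 = -552)
p*(Y(1) + X(1)) = -552*(-4*1 + 1²) = -552*(-4 + 1) = -552*(-3) = 1656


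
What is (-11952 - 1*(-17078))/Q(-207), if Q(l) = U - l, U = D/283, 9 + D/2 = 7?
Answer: 1450658/58577 ≈ 24.765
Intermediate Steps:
D = -4 (D = -18 + 2*7 = -18 + 14 = -4)
U = -4/283 ≈ -0.014134
Q(l) = -4/283 - l
(-11952 - 1*(-17078))/Q(-207) = (-11952 - 1*(-17078))/(-4/283 - 1*(-207)) = (-11952 + 17078)/(-4/283 + 207) = 5126/(58577/283) = 5126*(283/58577) = 1450658/58577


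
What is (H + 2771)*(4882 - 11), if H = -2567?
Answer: 993684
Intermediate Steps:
(H + 2771)*(4882 - 11) = (-2567 + 2771)*(4882 - 11) = 204*4871 = 993684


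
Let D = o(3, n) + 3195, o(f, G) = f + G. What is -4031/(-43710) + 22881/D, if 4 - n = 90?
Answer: 506336491/68012760 ≈ 7.4447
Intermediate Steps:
n = -86 (n = 4 - 1*90 = 4 - 90 = -86)
o(f, G) = G + f
D = 3112 (D = (-86 + 3) + 3195 = -83 + 3195 = 3112)
-4031/(-43710) + 22881/D = -4031/(-43710) + 22881/3112 = -4031*(-1/43710) + 22881*(1/3112) = 4031/43710 + 22881/3112 = 506336491/68012760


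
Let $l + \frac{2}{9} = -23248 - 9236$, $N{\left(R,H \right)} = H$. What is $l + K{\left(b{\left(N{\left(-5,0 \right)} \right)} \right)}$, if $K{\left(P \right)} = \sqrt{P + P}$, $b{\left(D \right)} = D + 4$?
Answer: $- \frac{292358}{9} + 2 \sqrt{2} \approx -32481.0$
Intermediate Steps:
$b{\left(D \right)} = 4 + D$
$l = - \frac{292358}{9}$ ($l = - \frac{2}{9} - 32484 = - \frac{292358}{9} \approx -32484.0$)
$K{\left(P \right)} = \sqrt{2} \sqrt{P}$ ($K{\left(P \right)} = \sqrt{2 P} = \sqrt{2} \sqrt{P}$)
$l + K{\left(b{\left(N{\left(-5,0 \right)} \right)} \right)} = - \frac{292358}{9} + \sqrt{2} \sqrt{4 + 0} = - \frac{292358}{9} + \sqrt{2} \sqrt{4} = - \frac{292358}{9} + \sqrt{2} \cdot 2 = - \frac{292358}{9} + 2 \sqrt{2}$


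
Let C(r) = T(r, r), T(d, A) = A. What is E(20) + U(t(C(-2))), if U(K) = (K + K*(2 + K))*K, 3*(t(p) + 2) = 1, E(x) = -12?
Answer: -224/27 ≈ -8.2963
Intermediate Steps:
C(r) = r
t(p) = -5/3 (t(p) = -2 + (⅓)*1 = -2 + ⅓ = -5/3)
U(K) = K*(K + K*(2 + K))
E(20) + U(t(C(-2))) = -12 + (-5/3)²*(3 - 5/3) = -12 + (25/9)*(4/3) = -12 + 100/27 = -224/27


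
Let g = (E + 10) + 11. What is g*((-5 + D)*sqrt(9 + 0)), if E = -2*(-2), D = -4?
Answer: -675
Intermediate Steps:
E = 4
g = 25 (g = (4 + 10) + 11 = 14 + 11 = 25)
g*((-5 + D)*sqrt(9 + 0)) = 25*((-5 - 4)*sqrt(9 + 0)) = 25*(-9*sqrt(9)) = 25*(-9*3) = 25*(-27) = -675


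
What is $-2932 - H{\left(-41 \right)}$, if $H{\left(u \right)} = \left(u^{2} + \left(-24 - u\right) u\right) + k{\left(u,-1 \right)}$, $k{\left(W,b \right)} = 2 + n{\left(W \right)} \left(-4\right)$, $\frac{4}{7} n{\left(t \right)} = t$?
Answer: $-4205$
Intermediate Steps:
$n{\left(t \right)} = \frac{7 t}{4}$
$k{\left(W,b \right)} = 2 - 7 W$ ($k{\left(W,b \right)} = 2 + \frac{7 W}{4} \left(-4\right) = 2 - 7 W$)
$H{\left(u \right)} = 2 + u^{2} - 7 u + u \left(-24 - u\right)$ ($H{\left(u \right)} = \left(u^{2} + \left(-24 - u\right) u\right) - \left(-2 + 7 u\right) = \left(u^{2} + u \left(-24 - u\right)\right) - \left(-2 + 7 u\right) = 2 + u^{2} - 7 u + u \left(-24 - u\right)$)
$-2932 - H{\left(-41 \right)} = -2932 - \left(2 - -1271\right) = -2932 - \left(2 + 1271\right) = -2932 - 1273 = -4205$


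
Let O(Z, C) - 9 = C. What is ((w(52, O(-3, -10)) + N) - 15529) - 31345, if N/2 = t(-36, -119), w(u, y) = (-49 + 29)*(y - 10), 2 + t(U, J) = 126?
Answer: -46406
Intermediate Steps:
t(U, J) = 124 (t(U, J) = -2 + 126 = 124)
O(Z, C) = 9 + C
w(u, y) = 200 - 20*y (w(u, y) = -20*(-10 + y) = 200 - 20*y)
N = 248 (N = 2*124 = 248)
((w(52, O(-3, -10)) + N) - 15529) - 31345 = (((200 - 20*(9 - 10)) + 248) - 15529) - 31345 = (((200 - 20*(-1)) + 248) - 15529) - 31345 = (((200 + 20) + 248) - 15529) - 31345 = ((220 + 248) - 15529) - 31345 = (468 - 15529) - 31345 = -15061 - 31345 = -46406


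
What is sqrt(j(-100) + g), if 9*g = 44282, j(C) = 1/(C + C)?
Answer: sqrt(17712782)/60 ≈ 70.144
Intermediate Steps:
j(C) = 1/(2*C)
g = 44282/9 (g = (1/9)*44282 = 44282/9 ≈ 4920.2)
sqrt(j(-100) + g) = sqrt((1/2)/(-100) + 44282/9) = sqrt((1/2)*(-1/100) + 44282/9) = sqrt(-1/200 + 44282/9) = sqrt(8856391/1800) = sqrt(17712782)/60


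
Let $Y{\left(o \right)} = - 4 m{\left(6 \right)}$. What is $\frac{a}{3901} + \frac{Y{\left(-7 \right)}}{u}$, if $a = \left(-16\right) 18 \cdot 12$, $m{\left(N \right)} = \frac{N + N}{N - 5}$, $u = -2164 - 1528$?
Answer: $- \frac{3143076}{3600623} \approx -0.87293$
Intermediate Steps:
$u = -3692$
$m{\left(N \right)} = \frac{2 N}{-5 + N}$
$a = -3456$ ($a = \left(-288\right) 12 = -3456$)
$Y{\left(o \right)} = -48$ ($Y{\left(o \right)} = - 4 \cdot 2 \cdot 6 \frac{1}{-5 + 6} = - 4 \cdot 2 \cdot 6 \cdot 1^{-1} = - 4 \cdot 2 \cdot 6 \cdot 1 = \left(-4\right) 12 = -48$)
$\frac{a}{3901} + \frac{Y{\left(-7 \right)}}{u} = - \frac{3456}{3901} - \frac{48}{-3692} = \left(-3456\right) \frac{1}{3901} - - \frac{12}{923} = - \frac{3456}{3901} + \frac{12}{923} = - \frac{3143076}{3600623}$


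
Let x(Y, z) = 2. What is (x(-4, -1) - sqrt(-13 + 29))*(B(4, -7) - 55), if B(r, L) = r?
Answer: 102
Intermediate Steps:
(x(-4, -1) - sqrt(-13 + 29))*(B(4, -7) - 55) = (2 - sqrt(-13 + 29))*(4 - 55) = (2 - sqrt(16))*(-51) = (2 - 1*4)*(-51) = (2 - 4)*(-51) = -2*(-51) = 102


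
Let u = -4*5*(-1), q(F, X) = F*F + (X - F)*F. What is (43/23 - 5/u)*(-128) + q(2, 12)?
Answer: -4216/23 ≈ -183.30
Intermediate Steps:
q(F, X) = F² + F*(X - F)
u = 20 (u = -20*(-1) = 20)
(43/23 - 5/u)*(-128) + q(2, 12) = (43/23 - 5/20)*(-128) + 2*12 = (43*(1/23) - 5*1/20)*(-128) + 24 = (43/23 - ¼)*(-128) + 24 = (149/92)*(-128) + 24 = -4768/23 + 24 = -4216/23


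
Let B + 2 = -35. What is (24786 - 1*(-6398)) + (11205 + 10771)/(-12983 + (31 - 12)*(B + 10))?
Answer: 52604661/1687 ≈ 31182.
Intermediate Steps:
B = -37 (B = -2 - 35 = -37)
(24786 - 1*(-6398)) + (11205 + 10771)/(-12983 + (31 - 12)*(B + 10)) = (24786 - 1*(-6398)) + (11205 + 10771)/(-12983 + (31 - 12)*(-37 + 10)) = (24786 + 6398) + 21976/(-12983 + 19*(-27)) = 31184 + 21976/(-12983 - 513) = 31184 + 21976/(-13496) = 31184 + 21976*(-1/13496) = 31184 - 2747/1687 = 52604661/1687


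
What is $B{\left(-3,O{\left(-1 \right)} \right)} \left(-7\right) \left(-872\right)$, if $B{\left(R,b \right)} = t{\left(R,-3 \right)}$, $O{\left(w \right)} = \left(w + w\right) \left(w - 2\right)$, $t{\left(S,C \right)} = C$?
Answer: $-18312$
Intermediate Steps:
$O{\left(w \right)} = 2 w \left(-2 + w\right)$
$B{\left(R,b \right)} = -3$
$B{\left(-3,O{\left(-1 \right)} \right)} \left(-7\right) \left(-872\right) = \left(-3\right) \left(-7\right) \left(-872\right) = 21 \left(-872\right) = -18312$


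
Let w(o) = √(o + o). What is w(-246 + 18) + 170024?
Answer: 170024 + 2*I*√114 ≈ 1.7002e+5 + 21.354*I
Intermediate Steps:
w(o) = √2*√o (w(o) = √(2*o) = √2*√o)
w(-246 + 18) + 170024 = √2*√(-246 + 18) + 170024 = √2*√(-228) + 170024 = √2*(2*I*√57) + 170024 = 2*I*√114 + 170024 = 170024 + 2*I*√114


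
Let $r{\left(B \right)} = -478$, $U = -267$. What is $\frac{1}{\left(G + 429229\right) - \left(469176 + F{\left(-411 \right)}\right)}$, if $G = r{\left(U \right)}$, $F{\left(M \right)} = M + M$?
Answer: $- \frac{1}{39603} \approx -2.5251 \cdot 10^{-5}$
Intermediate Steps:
$F{\left(M \right)} = 2 M$
$G = -478$
$\frac{1}{\left(G + 429229\right) - \left(469176 + F{\left(-411 \right)}\right)} = \frac{1}{\left(-478 + 429229\right) - \left(469176 + 2 \left(-411\right)\right)} = \frac{1}{428751 - 468354} = \frac{1}{-39603} = - \frac{1}{39603}$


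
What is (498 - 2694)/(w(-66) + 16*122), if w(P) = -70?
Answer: -1098/941 ≈ -1.1668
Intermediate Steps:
(498 - 2694)/(w(-66) + 16*122) = (498 - 2694)/(-70 + 16*122) = -2196/(-70 + 1952) = -2196/1882 = -2196*1/1882 = -1098/941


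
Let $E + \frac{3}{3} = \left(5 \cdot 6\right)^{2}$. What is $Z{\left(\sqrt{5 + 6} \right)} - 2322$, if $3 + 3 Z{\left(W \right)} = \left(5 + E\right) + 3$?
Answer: $- \frac{6062}{3} \approx -2020.7$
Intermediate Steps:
$E = 899$ ($E = -1 + \left(5 \cdot 6\right)^{2} = -1 + 30^{2} = -1 + 900 = 899$)
$Z{\left(W \right)} = \frac{904}{3}$ ($Z{\left(W \right)} = -1 + \frac{\left(5 + 899\right) + 3}{3} = -1 + \frac{904 + 3}{3} = -1 + \frac{1}{3} \cdot 907 = -1 + \frac{907}{3} = \frac{904}{3}$)
$Z{\left(\sqrt{5 + 6} \right)} - 2322 = \frac{904}{3} - 2322 = - \frac{6062}{3}$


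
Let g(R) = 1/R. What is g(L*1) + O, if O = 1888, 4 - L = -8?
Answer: 22657/12 ≈ 1888.1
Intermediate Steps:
L = 12 (L = 4 - 1*(-8) = 4 + 8 = 12)
g(L*1) + O = 1/(12*1) + 1888 = 1/12 + 1888 = 22657/12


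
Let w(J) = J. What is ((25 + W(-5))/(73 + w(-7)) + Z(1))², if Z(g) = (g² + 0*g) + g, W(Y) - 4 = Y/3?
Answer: 57121/9801 ≈ 5.8281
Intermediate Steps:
W(Y) = 4 + Y/3
Z(g) = g + g² (Z(g) = (g² + 0) + g = g² + g = g + g²)
((25 + W(-5))/(73 + w(-7)) + Z(1))² = ((25 + (4 + (⅓)*(-5)))/(73 - 7) + 1*(1 + 1))² = ((25 + (4 - 5/3))/66 + 1*2)² = ((25 + 7/3)*(1/66) + 2)² = ((82/3)*(1/66) + 2)² = (41/99 + 2)² = (239/99)² = 57121/9801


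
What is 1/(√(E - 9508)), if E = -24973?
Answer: -I*√41/1189 ≈ -0.0053853*I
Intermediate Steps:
1/(√(E - 9508)) = 1/(√(-24973 - 9508)) = 1/(√(-34481)) = 1/(29*I*√41) = -I*√41/1189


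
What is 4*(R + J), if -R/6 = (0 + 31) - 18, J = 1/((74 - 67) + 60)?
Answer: -20900/67 ≈ -311.94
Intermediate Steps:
J = 1/67 (J = 1/(7 + 60) = 1/67 ≈ 0.014925)
R = -78 (R = -6*((0 + 31) - 18) = -6*(31 - 18) = -6*13 = -78)
4*(R + J) = 4*(-78 + 1/67) = 4*(-5225/67) = -20900/67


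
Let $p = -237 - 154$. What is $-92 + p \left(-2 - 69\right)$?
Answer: $27669$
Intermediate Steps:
$p = -391$ ($p = -237 - 154 = -391$)
$-92 + p \left(-2 - 69\right) = -92 - 391 \left(-2 - 69\right) = -92 - -27761 = -92 + 27761 = 27669$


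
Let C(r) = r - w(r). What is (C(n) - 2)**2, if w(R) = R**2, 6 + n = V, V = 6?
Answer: 4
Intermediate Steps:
n = 0 (n = -6 + 6 = 0)
C(r) = r - r**2
(C(n) - 2)**2 = (0*(1 - 1*0) - 2)**2 = (0*(1 + 0) - 2)**2 = (0*1 - 2)**2 = (0 - 2)**2 = (-2)**2 = 4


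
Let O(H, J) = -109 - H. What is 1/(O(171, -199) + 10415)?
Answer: 1/10135 ≈ 9.8668e-5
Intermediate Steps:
1/(O(171, -199) + 10415) = 1/((-109 - 1*171) + 10415) = 1/((-109 - 171) + 10415) = 1/(-280 + 10415) = 1/10135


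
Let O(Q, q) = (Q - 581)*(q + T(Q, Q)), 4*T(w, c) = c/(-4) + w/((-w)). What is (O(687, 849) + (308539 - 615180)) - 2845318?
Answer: -24532343/8 ≈ -3.0665e+6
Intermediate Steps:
T(w, c) = -¼ - c/16 (T(w, c) = (c/(-4) + w/((-w)))/4 = (c*(-¼) + w*(-1/w))/4 = (-c/4 - 1)/4 = (-1 - c/4)/4 = -¼ - c/16)
O(Q, q) = (-581 + Q)*(-¼ + q - Q/16) (O(Q, q) = (Q - 581)*(q + (-¼ - Q/16)) = (-581 + Q)*(-¼ + q - Q/16))
(O(687, 849) + (308539 - 615180)) - 2845318 = ((581/4 - 581*849 - 1/16*687² + (577/16)*687 + 687*849) + (308539 - 615180)) - 2845318 = ((581/4 - 493269 - 1/16*471969 + 396399/16 + 583263) - 306641) - 2845318 = ((581/4 - 493269 - 471969/16 + 396399/16 + 583263) - 306641) - 2845318 = (683329/8 - 306641) - 2845318 = -1769799/8 - 2845318 = -24532343/8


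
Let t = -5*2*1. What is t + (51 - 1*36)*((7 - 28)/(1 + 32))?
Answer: -215/11 ≈ -19.545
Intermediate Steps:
t = -10 (t = -10*1 = -10)
t + (51 - 1*36)*((7 - 28)/(1 + 32)) = -10 + (51 - 1*36)*((7 - 28)/(1 + 32)) = -10 + (51 - 36)*(-21/33) = -10 + 15*(-21*1/33) = -10 + 15*(-7/11) = -10 - 105/11 = -215/11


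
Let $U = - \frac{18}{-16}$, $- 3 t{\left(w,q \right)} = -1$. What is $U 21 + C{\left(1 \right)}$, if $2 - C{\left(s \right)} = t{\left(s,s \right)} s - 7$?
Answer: $\frac{775}{24} \approx 32.292$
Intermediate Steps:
$t{\left(w,q \right)} = \frac{1}{3}$ ($t{\left(w,q \right)} = \left(- \frac{1}{3}\right) \left(-1\right) = \frac{1}{3}$)
$U = \frac{9}{8}$ ($U = \left(-18\right) \left(- \frac{1}{16}\right) = \frac{9}{8} \approx 1.125$)
$C{\left(s \right)} = 9 - \frac{s}{3}$ ($C{\left(s \right)} = 2 - \left(\frac{s}{3} - 7\right) = 2 - \left(-7 + \frac{s}{3}\right) = 9 - \frac{s}{3}$)
$U 21 + C{\left(1 \right)} = \frac{9}{8} \cdot 21 + \left(9 - \frac{1}{3}\right) = \frac{189}{8} + \left(9 - \frac{1}{3}\right) = \frac{189}{8} + \frac{26}{3} = \frac{775}{24}$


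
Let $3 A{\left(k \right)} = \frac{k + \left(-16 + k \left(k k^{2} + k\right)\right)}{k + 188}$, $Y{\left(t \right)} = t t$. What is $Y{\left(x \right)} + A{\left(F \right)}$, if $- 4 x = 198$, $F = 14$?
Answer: $\frac{1015641}{404} \approx 2514.0$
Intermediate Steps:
$x = - \frac{99}{2}$ ($x = \left(- \frac{1}{4}\right) 198 = - \frac{99}{2} \approx -49.5$)
$Y{\left(t \right)} = t^{2}$
$A{\left(k \right)} = \frac{-16 + k + k \left(k + k^{3}\right)}{3 \left(188 + k\right)}$ ($A{\left(k \right)} = \frac{\left(k + \left(-16 + k \left(k k^{2} + k\right)\right)\right) \frac{1}{k + 188}}{3} = \frac{\left(k + \left(-16 + k \left(k^{3} + k\right)\right)\right) \frac{1}{188 + k}}{3} = \frac{\left(k + \left(-16 + k \left(k + k^{3}\right)\right)\right) \frac{1}{188 + k}}{3} = \frac{\left(-16 + k + k \left(k + k^{3}\right)\right) \frac{1}{188 + k}}{3} = \frac{\frac{1}{188 + k} \left(-16 + k + k \left(k + k^{3}\right)\right)}{3} = \frac{-16 + k + k \left(k + k^{3}\right)}{3 \left(188 + k\right)}$)
$Y{\left(x \right)} + A{\left(F \right)} = \left(- \frac{99}{2}\right)^{2} + \frac{-16 + 14 + 14^{2} + 14^{4}}{3 \left(188 + 14\right)} = \frac{9801}{4} + \frac{-16 + 14 + 196 + 38416}{3 \cdot 202} = \frac{9801}{4} + \frac{1}{3} \cdot \frac{1}{202} \cdot 38610 = \frac{9801}{4} + \frac{6435}{101} = \frac{1015641}{404}$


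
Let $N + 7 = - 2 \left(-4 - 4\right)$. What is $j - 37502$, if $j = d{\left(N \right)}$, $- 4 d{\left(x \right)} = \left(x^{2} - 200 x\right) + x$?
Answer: $- \frac{74149}{2} \approx -37075.0$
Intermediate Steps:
$N = 9$ ($N = -7 - 2 \left(-4 - 4\right) = -7 - -16 = -7 + 16 = 9$)
$d{\left(x \right)} = - \frac{x^{2}}{4} + \frac{199 x}{4}$ ($d{\left(x \right)} = - \frac{\left(x^{2} - 200 x\right) + x}{4} = - \frac{x^{2} - 199 x}{4} = - \frac{x^{2}}{4} + \frac{199 x}{4}$)
$j = \frac{855}{2}$ ($j = \frac{1}{4} \cdot 9 \left(199 - 9\right) = \frac{1}{4} \cdot 9 \cdot 190 = \frac{855}{2} \approx 427.5$)
$j - 37502 = \frac{855}{2} - 37502 = - \frac{74149}{2}$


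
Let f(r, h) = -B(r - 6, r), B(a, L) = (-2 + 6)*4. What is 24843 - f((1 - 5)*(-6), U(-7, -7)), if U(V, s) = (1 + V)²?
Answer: 24859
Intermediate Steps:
B(a, L) = 16 (B(a, L) = 4*4 = 16)
f(r, h) = -16 (f(r, h) = -1*16 = -16)
24843 - f((1 - 5)*(-6), U(-7, -7)) = 24843 - 1*(-16) = 24843 + 16 = 24859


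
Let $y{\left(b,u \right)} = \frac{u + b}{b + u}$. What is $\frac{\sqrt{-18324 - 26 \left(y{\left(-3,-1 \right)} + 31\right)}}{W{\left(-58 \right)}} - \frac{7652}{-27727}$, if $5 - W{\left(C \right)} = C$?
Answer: $\frac{7652}{27727} + \frac{2 i \sqrt{4789}}{63} \approx 0.27598 + 2.1969 i$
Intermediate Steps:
$W{\left(C \right)} = 5 - C$
$y{\left(b,u \right)} = 1$ ($y{\left(b,u \right)} = \frac{b + u}{b + u} = 1$)
$\frac{\sqrt{-18324 - 26 \left(y{\left(-3,-1 \right)} + 31\right)}}{W{\left(-58 \right)}} - \frac{7652}{-27727} = \frac{\sqrt{-18324 - 26 \left(1 + 31\right)}}{5 - -58} - \frac{7652}{-27727} = \frac{\sqrt{-18324 - 832}}{5 + 58} - - \frac{7652}{27727} = \frac{\sqrt{-18324 - 832}}{63} + \frac{7652}{27727} = \sqrt{-19156} \cdot \frac{1}{63} + \frac{7652}{27727} = 2 i \sqrt{4789} \cdot \frac{1}{63} + \frac{7652}{27727} = \frac{2 i \sqrt{4789}}{63} + \frac{7652}{27727} = \frac{7652}{27727} + \frac{2 i \sqrt{4789}}{63}$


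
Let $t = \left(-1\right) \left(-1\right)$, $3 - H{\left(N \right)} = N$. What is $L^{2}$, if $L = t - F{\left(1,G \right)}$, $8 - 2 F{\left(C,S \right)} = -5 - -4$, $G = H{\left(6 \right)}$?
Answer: $\frac{49}{4} \approx 12.25$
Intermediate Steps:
$H{\left(N \right)} = 3 - N$
$G = -3$ ($G = 3 - 6 = -3$)
$F{\left(C,S \right)} = \frac{9}{2}$ ($F{\left(C,S \right)} = 4 - \frac{-5 - -4}{2} = 4 - \frac{-5 + 4}{2} = 4 - - \frac{1}{2} = 4 + \frac{1}{2} = \frac{9}{2}$)
$t = 1$
$L = - \frac{7}{2}$ ($L = 1 - \frac{9}{2} = - \frac{7}{2} \approx -3.5$)
$L^{2} = \left(- \frac{7}{2}\right)^{2} = \frac{49}{4}$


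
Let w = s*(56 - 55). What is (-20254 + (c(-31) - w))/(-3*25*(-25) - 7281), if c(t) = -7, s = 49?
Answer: 3385/901 ≈ 3.7569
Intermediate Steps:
w = 49 (w = 49*(56 - 55) = 49*1 = 49)
(-20254 + (c(-31) - w))/(-3*25*(-25) - 7281) = (-20254 + (-7 - 1*49))/(-3*25*(-25) - 7281) = (-20254 + (-7 - 49))/(-75*(-25) - 7281) = (-20254 - 56)/(1875 - 7281) = -20310/(-5406) = -20310*(-1/5406) = 3385/901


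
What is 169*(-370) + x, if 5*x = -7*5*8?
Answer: -62586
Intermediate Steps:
x = -56 (x = (-7*5*8)/5 = (-35*8)/5 = (1/5)*(-280) = -56)
169*(-370) + x = 169*(-370) - 56 = -62530 - 56 = -62586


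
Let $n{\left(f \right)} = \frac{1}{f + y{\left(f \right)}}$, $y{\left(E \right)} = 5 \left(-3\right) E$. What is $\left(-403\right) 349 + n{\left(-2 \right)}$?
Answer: $- \frac{3938115}{28} \approx -1.4065 \cdot 10^{5}$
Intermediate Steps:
$y{\left(E \right)} = - 15 E$
$n{\left(f \right)} = - \frac{1}{14 f}$ ($n{\left(f \right)} = \frac{1}{f - 15 f} = \frac{1}{\left(-14\right) f} = - \frac{1}{14 f}$)
$\left(-403\right) 349 + n{\left(-2 \right)} = \left(-403\right) 349 - \frac{1}{14 \left(-2\right)} = -140647 - - \frac{1}{28} = -140647 + \frac{1}{28} = - \frac{3938115}{28}$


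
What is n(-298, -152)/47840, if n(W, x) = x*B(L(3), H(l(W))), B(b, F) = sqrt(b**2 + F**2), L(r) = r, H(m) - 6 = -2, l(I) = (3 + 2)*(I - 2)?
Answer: -19/1196 ≈ -0.015886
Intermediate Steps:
l(I) = -10 + 5*I (l(I) = 5*(-2 + I) = -10 + 5*I)
H(m) = 4 (H(m) = 6 - 2 = 4)
B(b, F) = sqrt(F**2 + b**2)
n(W, x) = 5*x (n(W, x) = x*sqrt(4**2 + 3**2) = x*sqrt(16 + 9) = x*sqrt(25) = x*5 = 5*x)
n(-298, -152)/47840 = (5*(-152))/47840 = -760*1/47840 = -19/1196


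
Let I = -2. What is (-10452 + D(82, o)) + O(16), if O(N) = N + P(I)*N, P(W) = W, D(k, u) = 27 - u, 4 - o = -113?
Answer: -10558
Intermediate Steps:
o = 117 (o = 4 - 1*(-113) = 4 + 113 = 117)
O(N) = -N (O(N) = N - 2*N = -N)
(-10452 + D(82, o)) + O(16) = (-10452 + (27 - 1*117)) - 1*16 = (-10452 + (27 - 117)) - 16 = (-10452 - 90) - 16 = -10542 - 16 = -10558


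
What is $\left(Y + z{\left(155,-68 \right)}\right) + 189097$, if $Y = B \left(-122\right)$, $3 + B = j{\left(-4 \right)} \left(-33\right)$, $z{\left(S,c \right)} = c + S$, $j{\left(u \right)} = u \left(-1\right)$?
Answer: $205654$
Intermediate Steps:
$j{\left(u \right)} = - u$
$z{\left(S,c \right)} = S + c$
$B = -135$ ($B = -3 + \left(-1\right) \left(-4\right) \left(-33\right) = -3 + 4 \left(-33\right) = -3 - 132 = -135$)
$Y = 16470$ ($Y = \left(-135\right) \left(-122\right) = 16470$)
$\left(Y + z{\left(155,-68 \right)}\right) + 189097 = \left(16470 + \left(155 - 68\right)\right) + 189097 = \left(16470 + 87\right) + 189097 = 16557 + 189097 = 205654$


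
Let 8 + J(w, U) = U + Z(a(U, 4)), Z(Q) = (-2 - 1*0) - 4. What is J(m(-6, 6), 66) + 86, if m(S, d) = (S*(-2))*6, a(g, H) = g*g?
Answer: 138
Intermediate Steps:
a(g, H) = g²
Z(Q) = -6 (Z(Q) = (-2 + 0) - 4 = -2 - 4 = -6)
m(S, d) = -12*S (m(S, d) = -2*S*6 = -12*S)
J(w, U) = -14 + U (J(w, U) = -8 + (U - 6) = -8 + (-6 + U) = -14 + U)
J(m(-6, 6), 66) + 86 = (-14 + 66) + 86 = 52 + 86 = 138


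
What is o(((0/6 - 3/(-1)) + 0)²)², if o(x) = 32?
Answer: 1024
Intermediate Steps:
o(((0/6 - 3/(-1)) + 0)²)² = 32² = 1024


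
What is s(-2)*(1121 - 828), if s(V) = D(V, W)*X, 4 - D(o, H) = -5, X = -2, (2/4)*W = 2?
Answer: -5274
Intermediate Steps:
W = 4 (W = 2*2 = 4)
D(o, H) = 9 (D(o, H) = 4 - 1*(-5) = 4 + 5 = 9)
s(V) = -18 (s(V) = 9*(-2) = -18)
s(-2)*(1121 - 828) = -18*(1121 - 828) = -18*293 = -5274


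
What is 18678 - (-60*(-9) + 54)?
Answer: 18084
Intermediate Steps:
18678 - (-60*(-9) + 54) = 18678 - (540 + 54) = 18678 - 1*594 = 18678 - 594 = 18084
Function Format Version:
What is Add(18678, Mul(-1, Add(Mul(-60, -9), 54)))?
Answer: 18084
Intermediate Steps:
Add(18678, Mul(-1, Add(Mul(-60, -9), 54))) = Add(18678, Mul(-1, Add(540, 54))) = Add(18678, Mul(-1, 594)) = Add(18678, -594) = 18084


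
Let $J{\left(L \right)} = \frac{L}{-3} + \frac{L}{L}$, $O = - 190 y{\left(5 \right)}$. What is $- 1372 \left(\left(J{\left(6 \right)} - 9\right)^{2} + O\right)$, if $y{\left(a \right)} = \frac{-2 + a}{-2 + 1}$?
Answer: $-919240$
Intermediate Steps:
$y{\left(a \right)} = 2 - a$ ($y{\left(a \right)} = \frac{-2 + a}{-1} = \left(-2 + a\right) \left(-1\right) = 2 - a$)
$O = 570$ ($O = - 190 \left(2 - 5\right) = \left(-190\right) \left(-3\right) = 570$)
$J{\left(L \right)} = 1 - \frac{L}{3}$ ($J{\left(L \right)} = L \left(- \frac{1}{3}\right) + 1 = - \frac{L}{3} + 1 = 1 - \frac{L}{3}$)
$- 1372 \left(\left(J{\left(6 \right)} - 9\right)^{2} + O\right) = - 1372 \left(\left(\left(1 - 2\right) - 9\right)^{2} + 570\right) = - 1372 \left(\left(-1 - 9\right)^{2} + 570\right) = - 1372 \left(\left(-10\right)^{2} + 570\right) = - 1372 \left(100 + 570\right) = \left(-1372\right) 670 = -919240$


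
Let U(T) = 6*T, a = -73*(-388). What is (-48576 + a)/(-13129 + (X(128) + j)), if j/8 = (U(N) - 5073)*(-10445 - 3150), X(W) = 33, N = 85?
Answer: -5063/124064696 ≈ -4.0809e-5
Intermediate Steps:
a = 28324
j = 496271880 (j = 8*((6*85 - 5073)*(-10445 - 3150)) = 8*((510 - 5073)*(-13595)) = 8*(-4563*(-13595)) = 8*62033985 = 496271880)
(-48576 + a)/(-13129 + (X(128) + j)) = (-48576 + 28324)/(-13129 + (33 + 496271880)) = -20252/(-13129 + 496271913) = -20252/496258784 = -20252*1/496258784 = -5063/124064696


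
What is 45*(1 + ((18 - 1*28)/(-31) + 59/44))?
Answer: 163485/1364 ≈ 119.86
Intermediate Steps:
45*(1 + ((18 - 1*28)/(-31) + 59/44)) = 45*(1 + ((18 - 28)*(-1/31) + 59*(1/44))) = 45*(1 + (-10*(-1/31) + 59/44)) = 45*(1 + (10/31 + 59/44)) = 45*(1 + 2269/1364) = 45*(3633/1364) = 163485/1364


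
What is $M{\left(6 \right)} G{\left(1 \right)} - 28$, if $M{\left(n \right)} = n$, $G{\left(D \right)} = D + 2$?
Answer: $-10$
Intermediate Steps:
$G{\left(D \right)} = 2 + D$
$M{\left(6 \right)} G{\left(1 \right)} - 28 = 6 \left(2 + 1\right) - 28 = 6 \cdot 3 - 28 = 18 - 28 = -10$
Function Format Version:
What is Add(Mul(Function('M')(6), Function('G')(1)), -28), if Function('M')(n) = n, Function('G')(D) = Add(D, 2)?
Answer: -10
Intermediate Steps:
Function('G')(D) = Add(2, D)
Add(Mul(Function('M')(6), Function('G')(1)), -28) = Add(Mul(6, Add(2, 1)), -28) = Add(Mul(6, 3), -28) = Add(18, -28) = -10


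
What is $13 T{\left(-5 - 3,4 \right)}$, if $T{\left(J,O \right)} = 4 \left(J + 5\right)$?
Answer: $-156$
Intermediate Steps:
$T{\left(J,O \right)} = 20 + 4 J$ ($T{\left(J,O \right)} = 4 \left(5 + J\right) = 20 + 4 J$)
$13 T{\left(-5 - 3,4 \right)} = 13 \left(20 + 4 \left(-5 - 3\right)\right) = 13 \left(20 + 4 \left(-8\right)\right) = 13 \left(20 - 32\right) = 13 \left(-12\right) = -156$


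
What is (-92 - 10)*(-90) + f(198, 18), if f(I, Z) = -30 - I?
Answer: 8952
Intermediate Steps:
(-92 - 10)*(-90) + f(198, 18) = (-92 - 10)*(-90) + (-30 - 1*198) = -102*(-90) + (-30 - 198) = 9180 - 228 = 8952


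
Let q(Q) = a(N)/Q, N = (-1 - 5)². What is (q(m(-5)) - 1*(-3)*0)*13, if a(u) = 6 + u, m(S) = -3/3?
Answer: -546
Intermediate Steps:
m(S) = -1 (m(S) = -3*⅓ = -1)
N = 36 (N = (-6)² = 36)
q(Q) = 42/Q (q(Q) = (6 + 36)/Q = 42/Q)
(q(m(-5)) - 1*(-3)*0)*13 = (42/(-1) - 1*(-3)*0)*13 = (42*(-1) + 3*0)*13 = (-42 + 0)*13 = -42*13 = -546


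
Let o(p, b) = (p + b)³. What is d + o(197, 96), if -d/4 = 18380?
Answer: 25080237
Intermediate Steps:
d = -73520 (d = -4*18380 = -73520)
o(p, b) = (b + p)³
d + o(197, 96) = -73520 + (96 + 197)³ = -73520 + 293³ = -73520 + 25153757 = 25080237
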